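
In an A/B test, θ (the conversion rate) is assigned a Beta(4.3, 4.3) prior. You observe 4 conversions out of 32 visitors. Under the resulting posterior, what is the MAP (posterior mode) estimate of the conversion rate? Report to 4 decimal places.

The Beta prior is conjugate to a Binomial/Bernoulli likelihood; the update adds successes to α and failures to β.
Posterior: Beta(α+k, β+n−k) = Beta(4.3+4, 4.3+28) = Beta(8.3, 32.3).
Mode of Beta(a,b) for a,b>1 is (a−1)/(a+b−2) = 7.3/38.6 = 0.1891.

0.1891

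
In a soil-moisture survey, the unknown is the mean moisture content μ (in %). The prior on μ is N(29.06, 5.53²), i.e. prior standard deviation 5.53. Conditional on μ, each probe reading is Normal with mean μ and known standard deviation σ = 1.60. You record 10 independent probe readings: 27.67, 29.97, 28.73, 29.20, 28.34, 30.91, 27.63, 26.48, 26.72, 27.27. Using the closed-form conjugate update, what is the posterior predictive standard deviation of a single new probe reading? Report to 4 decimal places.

1.6775

For Normal data with known variance σ², a Normal(μ₀, σ₀²) prior on μ is conjugate. Posterior precision = 1/σ₀² + n/σ²; posterior mean is the precision-weighted average of μ₀ and x̄.
σ₀² = 5.53² = 30.5809, σ² = 1.60² = 2.56; σ² + n·σ₀² = 2.56 + 10·30.5809 = 308.369.
Posterior precision = 1/σ₀² + n/σ² = 1/30.5809 + 10/2.56 = (σ² + n·σ₀²)/(σ₀²σ²) = 308.369/(30.5809·2.56); posterior variance σₙ² = σ₀²σ²/(σ² + n·σ₀²) = 30.5809·2.56/308.369 = 0.253875.
Predictive variance for one new observation = σₙ² + σ² = 30.5809·2.56/308.369 + 2.56 = σ²·(σ₀² + 308.369)/308.369 = 2.56·338.9499/308.369 = 2.813875; SD = √(2.56·338.9499/308.369) = 1.6775.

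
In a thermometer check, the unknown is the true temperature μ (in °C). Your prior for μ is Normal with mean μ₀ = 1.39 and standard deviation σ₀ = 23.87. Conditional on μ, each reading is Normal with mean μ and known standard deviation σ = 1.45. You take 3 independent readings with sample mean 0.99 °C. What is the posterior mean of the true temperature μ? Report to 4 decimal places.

For Normal data with known variance σ², a Normal(μ₀, σ₀²) prior on μ is conjugate. Posterior precision = 1/σ₀² + n/σ²; posterior mean is the precision-weighted average of μ₀ and x̄.
n·x̄ = 3·0.99 = 2.97.
σ₀² = 23.87² = 569.7769, σ² = 1.45² = 2.1025; σ² + n·σ₀² = 2.1025 + 3·569.7769 = 1711.4332.
Posterior mean = (μ₀/σ₀² + n·x̄/σ²)/(1/σ₀² + n/σ²) = (σ²·μ₀ + σ₀²·n·x̄)/(σ² + n·σ₀²) = (2.1025·1.39 + 569.7769·2.97)/1711.4332 = 1695.159868/1711.4332 = 0.9905.

0.9905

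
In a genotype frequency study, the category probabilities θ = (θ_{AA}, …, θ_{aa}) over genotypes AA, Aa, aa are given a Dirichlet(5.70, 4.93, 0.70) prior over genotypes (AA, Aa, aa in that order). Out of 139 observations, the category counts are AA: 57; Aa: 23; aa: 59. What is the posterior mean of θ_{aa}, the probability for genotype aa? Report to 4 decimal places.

The Dirichlet prior is conjugate to the Multinomial likelihood: each posterior αⱼ = prior αⱼ + observed count nⱼ.
Posterior concentration: (62.70, 27.93, 59.70), total = 150.33.
E[θ_{aa}|data] = α_{aa}/Σα = 59.70/150.33 = 0.3971.

0.3971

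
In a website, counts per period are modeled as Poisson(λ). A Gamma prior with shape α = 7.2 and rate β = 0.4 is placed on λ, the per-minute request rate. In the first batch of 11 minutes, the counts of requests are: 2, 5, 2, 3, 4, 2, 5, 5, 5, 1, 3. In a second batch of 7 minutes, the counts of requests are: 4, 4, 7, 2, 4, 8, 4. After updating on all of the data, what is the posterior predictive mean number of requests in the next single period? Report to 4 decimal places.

4.1957

With a Gamma(shape α, rate β) prior, the Poisson likelihood is conjugate: the posterior is Gamma(α + ΣXᵢ, β + n).
Batch 1: sum of counts S = 37 over n = 11 minutes.
After batch 1: Gamma(α+S, β+n) = Gamma(7.2+37, 0.4+11) = Gamma(44.2, 11.4).
Batch 2: sum of counts S = 33 over n = 7 minutes.
After batch 2: Gamma(α+S, β+n) = Gamma(44.2+33, 11.4+7) = Gamma(77.2, 18.4).
The predictive distribution for one future period is NegBinom with mean α/β = 4.1957.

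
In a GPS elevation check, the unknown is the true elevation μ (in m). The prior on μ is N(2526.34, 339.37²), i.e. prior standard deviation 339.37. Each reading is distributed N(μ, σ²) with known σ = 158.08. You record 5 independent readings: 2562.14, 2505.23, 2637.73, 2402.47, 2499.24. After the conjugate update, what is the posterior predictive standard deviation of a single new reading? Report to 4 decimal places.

For Normal data with known variance σ², a Normal(μ₀, σ₀²) prior on μ is conjugate. Posterior precision = 1/σ₀² + n/σ²; posterior mean is the precision-weighted average of μ₀ and x̄.
σ₀² = 339.37² = 115171.9969, σ² = 158.08² = 24989.2864; σ² + n·σ₀² = 24989.2864 + 5·115171.9969 = 600849.2709.
Posterior precision = 1/σ₀² + n/σ² = 1/115171.9969 + 5/24989.2864 = (σ² + n·σ₀²)/(σ₀²σ²) = 600849.2709/(115171.9969·24989.2864); posterior variance σₙ² = σ₀²σ²/(σ² + n·σ₀²) = 115171.9969·24989.2864/600849.2709 = 4789.996685.
Predictive variance for one new observation = σₙ² + σ² = 115171.9969·24989.2864/600849.2709 + 24989.2864 = σ²·(σ₀² + 600849.2709)/600849.2709 = 24989.2864·716021.2678/600849.2709 = 29779.283085; SD = √(24989.2864·716021.2678/600849.2709) = 172.5667.

172.5667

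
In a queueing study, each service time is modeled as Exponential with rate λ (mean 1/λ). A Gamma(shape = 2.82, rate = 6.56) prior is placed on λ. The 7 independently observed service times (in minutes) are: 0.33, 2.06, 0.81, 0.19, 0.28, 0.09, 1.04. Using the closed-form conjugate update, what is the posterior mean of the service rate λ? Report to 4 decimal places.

0.8644

With a Gamma(shape α, rate β) prior on the exponential rate λ, the posterior after n observations with total T = Σxᵢ is Gamma(α+n, β+T).
Sum of observations T = 4.80 minutes; n = 7.
Posterior: Gamma(2.82+7, 6.56+4.80) = Gamma(9.82, 11.36).
Posterior mean of λ = α/β = 9.82/11.36 = 0.8644.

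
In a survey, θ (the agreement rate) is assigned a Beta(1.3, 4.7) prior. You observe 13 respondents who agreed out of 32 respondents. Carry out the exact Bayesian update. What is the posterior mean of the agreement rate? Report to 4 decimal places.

The Beta prior is conjugate to a Binomial/Bernoulli likelihood; the update adds successes to α and failures to β.
Posterior: Beta(α+k, β+n−k) = Beta(1.3+13, 4.7+19) = Beta(14.3, 23.7).
Posterior mean = α/(α+β) = 14.3/38.0 = 0.3763.

0.3763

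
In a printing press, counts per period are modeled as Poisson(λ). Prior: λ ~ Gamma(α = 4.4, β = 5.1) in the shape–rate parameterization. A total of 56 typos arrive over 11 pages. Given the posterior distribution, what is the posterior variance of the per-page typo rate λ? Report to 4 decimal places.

With a Gamma(shape α, rate β) prior, the Poisson likelihood is conjugate: the posterior is Gamma(α + ΣXᵢ, β + n).
Posterior: Gamma(α+S, β+n) = Gamma(4.4+56, 5.1+11) = Gamma(60.4, 16.1).
Var = α/β² = 60.4/16.1² = 0.2330.

0.2330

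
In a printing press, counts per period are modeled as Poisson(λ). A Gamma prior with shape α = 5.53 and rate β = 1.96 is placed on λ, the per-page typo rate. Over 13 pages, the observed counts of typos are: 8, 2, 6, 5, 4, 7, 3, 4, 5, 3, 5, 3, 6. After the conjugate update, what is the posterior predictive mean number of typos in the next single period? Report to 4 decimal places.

4.4472

With a Gamma(shape α, rate β) prior, the Poisson likelihood is conjugate: the posterior is Gamma(α + ΣXᵢ, β + n).
Sum of counts S = 61 over n = 13 pages.
Posterior: Gamma(α+S, β+n) = Gamma(5.53+61, 1.96+13) = Gamma(66.53, 14.96).
The predictive distribution for one future period is NegBinom with mean α/β = 4.4472.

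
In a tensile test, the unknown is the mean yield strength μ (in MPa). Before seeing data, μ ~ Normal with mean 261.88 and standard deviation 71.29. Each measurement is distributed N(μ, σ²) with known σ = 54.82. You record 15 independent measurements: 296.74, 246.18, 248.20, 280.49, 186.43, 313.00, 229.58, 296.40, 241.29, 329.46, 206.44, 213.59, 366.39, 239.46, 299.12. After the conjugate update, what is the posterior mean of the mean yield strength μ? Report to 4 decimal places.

266.0214

For Normal data with known variance σ², a Normal(μ₀, σ₀²) prior on μ is conjugate. Posterior precision = 1/σ₀² + n/σ²; posterior mean is the precision-weighted average of μ₀ and x̄.
Σxᵢ = 296.74 + 246.18 + 248.20 + 280.49 + 186.43 + 313.00 + 229.58 + 296.40 + 241.29 + 329.46 + 206.44 + 213.59 + 366.39 + 239.46 + 299.12 = 3992.77, so n·x̄ = 3992.77.
σ₀² = 71.29² = 5082.2641, σ² = 54.82² = 3005.2324; σ² + n·σ₀² = 3005.2324 + 15·5082.2641 = 79239.1939.
Posterior mean = (μ₀/σ₀² + n·x̄/σ²)/(1/σ₀² + n/σ²) = (σ²·μ₀ + σ₀²·n·x̄)/(σ² + n·σ₀²) = (3005.2324·261.88 + 5082.2641·3992.77)/79239.1939 = 21079321.891469/79239.1939 = 266.0214.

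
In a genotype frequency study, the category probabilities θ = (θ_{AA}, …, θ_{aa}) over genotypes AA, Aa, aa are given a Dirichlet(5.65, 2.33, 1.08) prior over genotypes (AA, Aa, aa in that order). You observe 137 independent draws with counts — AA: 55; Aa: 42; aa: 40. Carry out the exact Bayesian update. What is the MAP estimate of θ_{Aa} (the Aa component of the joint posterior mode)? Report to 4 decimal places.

The Dirichlet prior is conjugate to the Multinomial likelihood: each posterior αⱼ = prior αⱼ + observed count nⱼ.
Posterior concentration: (60.65, 44.33, 41.08), total = 146.06.
Joint mode component: (α_{Aa}−1)/(Σα−K) = 43.33/143.06 = 0.3029.

0.3029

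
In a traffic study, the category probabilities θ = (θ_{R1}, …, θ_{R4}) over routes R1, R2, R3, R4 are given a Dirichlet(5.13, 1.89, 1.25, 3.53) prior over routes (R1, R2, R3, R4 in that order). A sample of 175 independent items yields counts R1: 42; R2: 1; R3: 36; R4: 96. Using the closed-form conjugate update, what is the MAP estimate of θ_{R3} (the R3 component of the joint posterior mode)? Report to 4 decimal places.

The Dirichlet prior is conjugate to the Multinomial likelihood: each posterior αⱼ = prior αⱼ + observed count nⱼ.
Posterior concentration: (47.13, 2.89, 37.25, 99.53), total = 186.80.
Joint mode component: (α_{R3}−1)/(Σα−K) = 36.25/182.80 = 0.1983.

0.1983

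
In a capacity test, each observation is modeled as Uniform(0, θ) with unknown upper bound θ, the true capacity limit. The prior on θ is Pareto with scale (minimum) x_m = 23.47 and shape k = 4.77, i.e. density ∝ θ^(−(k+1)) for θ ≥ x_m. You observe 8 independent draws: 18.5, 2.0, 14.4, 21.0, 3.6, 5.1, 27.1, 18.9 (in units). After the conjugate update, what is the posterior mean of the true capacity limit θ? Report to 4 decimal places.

29.4025

A Pareto(scale x_m, shape k) prior on the upper bound θ of Uniform(0, θ) is conjugate: posterior is Pareto(max(x_m, max xᵢ), k + n).
Sample maximum = 27.1; prior scale x_m = 23.47 → posterior scale = max = 27.10.
Posterior shape = 4.77 + 8 = 12.77.
E[θ|data] = k·x_m/(k−1) = 12.77·27.10/11.77 = 29.4025.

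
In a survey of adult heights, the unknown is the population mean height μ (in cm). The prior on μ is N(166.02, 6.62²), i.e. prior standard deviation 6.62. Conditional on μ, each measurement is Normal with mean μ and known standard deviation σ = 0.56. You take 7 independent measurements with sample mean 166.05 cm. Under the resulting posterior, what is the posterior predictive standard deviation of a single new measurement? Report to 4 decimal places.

For Normal data with known variance σ², a Normal(μ₀, σ₀²) prior on μ is conjugate. Posterior precision = 1/σ₀² + n/σ²; posterior mean is the precision-weighted average of μ₀ and x̄.
σ₀² = 6.62² = 43.8244, σ² = 0.56² = 0.3136; σ² + n·σ₀² = 0.3136 + 7·43.8244 = 307.0844.
Posterior precision = 1/σ₀² + n/σ² = 1/43.8244 + 7/0.3136 = (σ² + n·σ₀²)/(σ₀²σ²) = 307.0844/(43.8244·0.3136); posterior variance σₙ² = σ₀²σ²/(σ² + n·σ₀²) = 43.8244·0.3136/307.0844 = 0.044754.
Predictive variance for one new observation = σₙ² + σ² = 43.8244·0.3136/307.0844 + 0.3136 = σ²·(σ₀² + 307.0844)/307.0844 = 0.3136·350.9088/307.0844 = 0.358354; SD = √(0.3136·350.9088/307.0844) = 0.5986.

0.5986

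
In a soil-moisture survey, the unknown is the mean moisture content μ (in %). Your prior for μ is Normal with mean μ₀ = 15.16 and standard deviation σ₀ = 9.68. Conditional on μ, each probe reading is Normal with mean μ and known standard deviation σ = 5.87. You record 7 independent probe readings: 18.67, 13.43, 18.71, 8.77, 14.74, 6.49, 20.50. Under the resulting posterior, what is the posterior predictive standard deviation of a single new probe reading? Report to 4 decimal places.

For Normal data with known variance σ², a Normal(μ₀, σ₀²) prior on μ is conjugate. Posterior precision = 1/σ₀² + n/σ²; posterior mean is the precision-weighted average of μ₀ and x̄.
σ₀² = 9.68² = 93.7024, σ² = 5.87² = 34.4569; σ² + n·σ₀² = 34.4569 + 7·93.7024 = 690.3737.
Posterior precision = 1/σ₀² + n/σ² = 1/93.7024 + 7/34.4569 = (σ² + n·σ₀²)/(σ₀²σ²) = 690.3737/(93.7024·34.4569); posterior variance σₙ² = σ₀²σ²/(σ² + n·σ₀²) = 93.7024·34.4569/690.3737 = 4.676734.
Predictive variance for one new observation = σₙ² + σ² = 93.7024·34.4569/690.3737 + 34.4569 = σ²·(σ₀² + 690.3737)/690.3737 = 34.4569·784.0761/690.3737 = 39.133634; SD = √(34.4569·784.0761/690.3737) = 6.2557.

6.2557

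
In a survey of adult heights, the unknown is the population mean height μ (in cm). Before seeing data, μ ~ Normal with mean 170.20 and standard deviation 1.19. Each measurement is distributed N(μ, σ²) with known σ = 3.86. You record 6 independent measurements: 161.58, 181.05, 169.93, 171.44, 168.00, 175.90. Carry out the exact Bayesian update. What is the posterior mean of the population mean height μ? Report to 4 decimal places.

For Normal data with known variance σ², a Normal(μ₀, σ₀²) prior on μ is conjugate. Posterior precision = 1/σ₀² + n/σ²; posterior mean is the precision-weighted average of μ₀ and x̄.
Σxᵢ = 161.58 + 181.05 + 169.93 + 171.44 + 168.00 + 175.90 = 1027.9, so n·x̄ = 1027.9.
σ₀² = 1.19² = 1.4161, σ² = 3.86² = 14.8996; σ² + n·σ₀² = 14.8996 + 6·1.4161 = 23.3962.
Posterior mean = (μ₀/σ₀² + n·x̄/σ²)/(1/σ₀² + n/σ²) = (σ²·μ₀ + σ₀²·n·x̄)/(σ² + n·σ₀²) = (14.8996·170.20 + 1.4161·1027.9)/23.3962 = 3991.52111/23.3962 = 170.6055.

170.6055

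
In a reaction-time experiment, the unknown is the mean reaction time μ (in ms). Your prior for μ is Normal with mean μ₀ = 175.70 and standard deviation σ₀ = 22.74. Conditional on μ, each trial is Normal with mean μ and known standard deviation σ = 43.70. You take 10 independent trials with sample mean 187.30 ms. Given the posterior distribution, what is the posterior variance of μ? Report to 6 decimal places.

For Normal data with known variance σ², a Normal(μ₀, σ₀²) prior on μ is conjugate. Posterior precision = 1/σ₀² + n/σ²; posterior mean is the precision-weighted average of μ₀ and x̄.
σ₀² = 22.74² = 517.1076, σ² = 43.70² = 1909.69; σ² + n·σ₀² = 1909.69 + 10·517.1076 = 7080.766.
Posterior precision = 1/σ₀² + n/σ² = 1/517.1076 + 10/1909.69 = (σ² + n·σ₀²)/(σ₀²σ²) = 7080.766/(517.1076·1909.69); posterior variance σₙ² = σ₀²σ²/(σ² + n·σ₀²) = 517.1076·1909.69/7080.766 = 139.464461.

139.464461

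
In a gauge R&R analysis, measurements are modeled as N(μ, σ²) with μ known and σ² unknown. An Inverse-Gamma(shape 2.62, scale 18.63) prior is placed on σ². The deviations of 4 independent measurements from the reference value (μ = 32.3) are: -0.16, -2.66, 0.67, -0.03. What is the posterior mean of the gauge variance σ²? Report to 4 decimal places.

With known mean μ and an Inverse-Gamma(α, β) prior on σ², the Normal likelihood is conjugate: posterior is Inv-Gamma(α + n/2, β + Σ(xᵢ−μ)²/2).
Σ(xᵢ−μ)² = (-0.16)² + (-2.66)² + (0.67)² + (-0.03)² = 7.5510.
Posterior: Inv-Gamma(2.62 + 4/2, 18.63 + 7.5510/2) = Inv-Gamma(4.62, 22.40550).
E[σ²|data] = β/(α−1) = 22.40550/3.62 = 6.1894.

6.1894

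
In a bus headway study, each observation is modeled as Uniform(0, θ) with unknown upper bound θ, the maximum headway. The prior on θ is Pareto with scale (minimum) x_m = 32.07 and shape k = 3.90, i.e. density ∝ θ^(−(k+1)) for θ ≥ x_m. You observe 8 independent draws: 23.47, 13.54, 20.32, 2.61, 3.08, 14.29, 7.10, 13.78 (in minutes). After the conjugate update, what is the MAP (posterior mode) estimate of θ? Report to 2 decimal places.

A Pareto(scale x_m, shape k) prior on the upper bound θ of Uniform(0, θ) is conjugate: posterior is Pareto(max(x_m, max xᵢ), k + n).
Sample maximum = 23.47; prior scale x_m = 32.07 → posterior scale = max = 32.07.
Posterior shape = 3.90 + 8 = 11.90.
The Pareto density is decreasing on [x_m, ∞), so the mode is x_m = 32.07.

32.07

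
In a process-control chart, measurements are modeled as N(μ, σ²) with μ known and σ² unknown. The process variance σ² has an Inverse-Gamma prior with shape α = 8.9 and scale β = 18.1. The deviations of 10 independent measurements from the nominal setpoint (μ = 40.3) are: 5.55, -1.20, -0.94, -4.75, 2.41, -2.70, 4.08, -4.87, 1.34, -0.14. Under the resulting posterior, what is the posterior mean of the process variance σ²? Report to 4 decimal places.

5.7041

With known mean μ and an Inverse-Gamma(α, β) prior on σ², the Normal likelihood is conjugate: posterior is Inv-Gamma(α + n/2, β + Σ(xᵢ−μ)²/2).
Σ(xᵢ−μ)² = (5.55)² + (-1.20)² + (-0.94)² + (-4.75)² + (2.41)² + (-2.70)² + (4.08)² + (-4.87)² + (1.34)² + (-0.14)² = 110.9652.
Posterior: Inv-Gamma(8.9 + 10/2, 18.1 + 110.9652/2) = Inv-Gamma(13.90, 73.58260).
E[σ²|data] = β/(α−1) = 73.58260/12.90 = 5.7041.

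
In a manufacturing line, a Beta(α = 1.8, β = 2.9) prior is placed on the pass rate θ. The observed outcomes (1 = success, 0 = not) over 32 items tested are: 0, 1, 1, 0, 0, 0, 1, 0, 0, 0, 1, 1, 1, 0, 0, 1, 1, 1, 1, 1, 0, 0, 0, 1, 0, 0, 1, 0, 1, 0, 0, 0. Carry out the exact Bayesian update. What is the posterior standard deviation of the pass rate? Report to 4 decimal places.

The Beta prior is conjugate to a Binomial/Bernoulli likelihood; the update adds successes to α and failures to β.
Posterior: Beta(α+k, β+n−k) = Beta(1.8+14, 2.9+18) = Beta(15.8, 20.9).
Var = αβ/((α+β)²(α+β+1)) = 15.8·20.9/(36.7²·37.7) = 0.00650324; SD = √0.00650324 = 0.0806.

0.0806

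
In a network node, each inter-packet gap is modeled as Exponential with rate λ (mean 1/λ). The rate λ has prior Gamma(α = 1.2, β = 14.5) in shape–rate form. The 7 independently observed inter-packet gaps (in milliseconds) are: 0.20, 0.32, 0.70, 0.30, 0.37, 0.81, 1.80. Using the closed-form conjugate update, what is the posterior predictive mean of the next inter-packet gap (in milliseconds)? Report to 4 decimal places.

2.6389

With a Gamma(shape α, rate β) prior on the exponential rate λ, the posterior after n observations with total T = Σxᵢ is Gamma(α+n, β+T).
Sum of observations T = 4.50 milliseconds; n = 7.
Posterior: Gamma(1.2+7, 14.5+4.50) = Gamma(8.2, 19.00).
The predictive distribution for the next observation is Lomax; its mean is β/(α−1) = 19.00/7.2 = 2.6389.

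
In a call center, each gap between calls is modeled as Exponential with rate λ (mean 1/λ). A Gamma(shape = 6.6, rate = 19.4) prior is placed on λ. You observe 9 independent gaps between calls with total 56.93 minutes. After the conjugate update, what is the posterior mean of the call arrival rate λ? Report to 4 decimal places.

With a Gamma(shape α, rate β) prior on the exponential rate λ, the posterior after n observations with total T = Σxᵢ is Gamma(α+n, β+T).
Posterior: Gamma(6.6+9, 19.4+56.93) = Gamma(15.6, 76.33).
Posterior mean of λ = α/β = 15.6/76.33 = 0.2044.

0.2044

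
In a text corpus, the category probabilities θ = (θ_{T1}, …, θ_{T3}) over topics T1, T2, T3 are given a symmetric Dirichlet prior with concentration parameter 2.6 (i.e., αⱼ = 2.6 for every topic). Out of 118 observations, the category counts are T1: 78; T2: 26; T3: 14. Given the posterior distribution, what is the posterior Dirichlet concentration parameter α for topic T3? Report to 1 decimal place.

The Dirichlet prior is conjugate to the Multinomial likelihood: each posterior αⱼ = prior αⱼ + observed count nⱼ.
Posterior concentration: (80.6, 28.6, 16.6), total = 125.8.
α_{T3} = 2.6 + 14 = 16.6.

16.6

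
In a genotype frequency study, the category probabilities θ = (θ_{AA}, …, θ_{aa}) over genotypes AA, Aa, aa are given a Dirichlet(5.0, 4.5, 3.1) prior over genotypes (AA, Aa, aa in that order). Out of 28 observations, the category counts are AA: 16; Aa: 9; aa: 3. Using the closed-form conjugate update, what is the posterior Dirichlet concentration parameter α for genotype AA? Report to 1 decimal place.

The Dirichlet prior is conjugate to the Multinomial likelihood: each posterior αⱼ = prior αⱼ + observed count nⱼ.
Posterior concentration: (21.0, 13.5, 6.1), total = 40.6.
α_{AA} = 5.0 + 16 = 21.0.

21.0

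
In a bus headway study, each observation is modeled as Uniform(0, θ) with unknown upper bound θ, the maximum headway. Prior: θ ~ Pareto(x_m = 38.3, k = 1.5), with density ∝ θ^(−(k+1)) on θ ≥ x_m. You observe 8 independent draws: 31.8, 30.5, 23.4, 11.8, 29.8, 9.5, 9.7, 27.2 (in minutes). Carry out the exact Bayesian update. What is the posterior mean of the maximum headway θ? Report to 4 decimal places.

A Pareto(scale x_m, shape k) prior on the upper bound θ of Uniform(0, θ) is conjugate: posterior is Pareto(max(x_m, max xᵢ), k + n).
Sample maximum = 31.8; prior scale x_m = 38.3 → posterior scale = max = 38.3.
Posterior shape = 1.5 + 8 = 9.5.
E[θ|data] = k·x_m/(k−1) = 9.5·38.3/8.5 = 42.8059.

42.8059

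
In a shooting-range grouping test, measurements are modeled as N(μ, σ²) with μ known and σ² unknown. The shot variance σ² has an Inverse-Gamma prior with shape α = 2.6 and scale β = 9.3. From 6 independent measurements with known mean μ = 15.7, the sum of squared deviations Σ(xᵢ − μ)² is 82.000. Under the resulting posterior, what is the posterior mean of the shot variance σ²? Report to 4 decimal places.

With known mean μ and an Inverse-Gamma(α, β) prior on σ², the Normal likelihood is conjugate: posterior is Inv-Gamma(α + n/2, β + Σ(xᵢ−μ)²/2).
Posterior: Inv-Gamma(2.6 + 6/2, 9.3 + 82.000/2) = Inv-Gamma(5.60, 50.3000).
E[σ²|data] = β/(α−1) = 50.3000/4.60 = 10.9348.

10.9348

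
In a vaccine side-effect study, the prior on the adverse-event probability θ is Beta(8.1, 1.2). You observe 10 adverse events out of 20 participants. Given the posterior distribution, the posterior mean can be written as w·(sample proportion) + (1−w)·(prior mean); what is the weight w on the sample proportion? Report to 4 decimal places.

The Beta prior is conjugate to a Binomial/Bernoulli likelihood; the update adds successes to α and failures to β.
Posterior mean = (α₀+k)/(α₀+β₀+n) = [n/(α₀+β₀+n)]·(k/n) + [(α₀+β₀)/(α₀+β₀+n)]·α₀/(α₀+β₀), so only n and the prior enter the weight.
The weight on the data is w = n/(α₀+β₀+n) = 20/(8.1+1.2+20) = 20/29.3 = 0.6826.

0.6826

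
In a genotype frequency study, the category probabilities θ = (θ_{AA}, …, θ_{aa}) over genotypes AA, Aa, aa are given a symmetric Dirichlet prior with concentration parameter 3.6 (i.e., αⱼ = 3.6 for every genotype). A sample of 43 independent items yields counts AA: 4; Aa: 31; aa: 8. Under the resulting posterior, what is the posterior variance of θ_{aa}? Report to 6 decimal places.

0.003086

The Dirichlet prior is conjugate to the Multinomial likelihood: each posterior αⱼ = prior αⱼ + observed count nⱼ.
Posterior concentration: (7.6, 34.6, 11.6), total = 53.8.
Var[θ_j] = α_j(Σα−α_j)/((Σα)²(Σα+1)) = 11.6·42.2/(53.8²·54.8) = 0.003086.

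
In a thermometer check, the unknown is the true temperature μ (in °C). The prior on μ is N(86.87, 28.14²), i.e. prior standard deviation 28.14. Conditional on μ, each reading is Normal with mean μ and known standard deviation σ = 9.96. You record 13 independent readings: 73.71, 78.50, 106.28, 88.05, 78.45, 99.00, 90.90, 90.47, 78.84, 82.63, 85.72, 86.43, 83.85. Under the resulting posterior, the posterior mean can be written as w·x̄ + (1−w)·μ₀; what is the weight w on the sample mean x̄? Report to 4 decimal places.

0.9905

For Normal data with known variance σ², a Normal(μ₀, σ₀²) prior on μ is conjugate. Posterior precision = 1/σ₀² + n/σ²; posterior mean is the precision-weighted average of μ₀ and x̄.
σ₀² = 28.14² = 791.8596, σ² = 9.96² = 99.2016. Prior precision 1/σ₀² = 1/791.8596; data precision n/σ² = 13/99.2016.
w = (n/σ²)/(1/σ₀² + n/σ²) = n·σ₀²/(σ² + n·σ₀²) = 13·791.8596/(99.2016 + 13·791.8596) = 10294.1748/10393.3764 = 0.9905.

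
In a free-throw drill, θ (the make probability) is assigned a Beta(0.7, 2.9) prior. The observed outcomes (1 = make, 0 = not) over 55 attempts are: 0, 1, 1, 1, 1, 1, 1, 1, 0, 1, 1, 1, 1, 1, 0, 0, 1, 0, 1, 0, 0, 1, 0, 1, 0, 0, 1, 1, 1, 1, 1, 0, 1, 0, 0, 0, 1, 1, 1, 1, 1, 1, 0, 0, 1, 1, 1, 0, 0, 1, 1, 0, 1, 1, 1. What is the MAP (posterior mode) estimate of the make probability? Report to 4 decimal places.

The Beta prior is conjugate to a Binomial/Bernoulli likelihood; the update adds successes to α and failures to β.
Posterior: Beta(α+k, β+n−k) = Beta(0.7+36, 2.9+19) = Beta(36.7, 21.9).
Mode of Beta(a,b) for a,b>1 is (a−1)/(a+b−2) = 35.7/56.6 = 0.6307.

0.6307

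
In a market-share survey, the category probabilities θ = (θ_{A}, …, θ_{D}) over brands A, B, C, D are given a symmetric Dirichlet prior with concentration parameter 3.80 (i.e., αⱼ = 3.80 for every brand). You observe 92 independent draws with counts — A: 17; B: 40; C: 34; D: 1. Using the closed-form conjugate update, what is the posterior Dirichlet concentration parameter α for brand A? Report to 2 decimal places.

20.80

The Dirichlet prior is conjugate to the Multinomial likelihood: each posterior αⱼ = prior αⱼ + observed count nⱼ.
Posterior concentration: (20.80, 43.80, 37.80, 4.80), total = 107.20.
α_{A} = 3.80 + 17 = 20.80.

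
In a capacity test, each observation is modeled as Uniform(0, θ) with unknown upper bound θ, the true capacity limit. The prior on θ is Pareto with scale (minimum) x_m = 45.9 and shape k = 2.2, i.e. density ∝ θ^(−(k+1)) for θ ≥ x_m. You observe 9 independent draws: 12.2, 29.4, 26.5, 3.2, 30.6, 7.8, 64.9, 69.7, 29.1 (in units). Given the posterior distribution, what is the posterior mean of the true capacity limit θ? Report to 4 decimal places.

A Pareto(scale x_m, shape k) prior on the upper bound θ of Uniform(0, θ) is conjugate: posterior is Pareto(max(x_m, max xᵢ), k + n).
Sample maximum = 69.7; prior scale x_m = 45.9 → posterior scale = max = 69.7.
Posterior shape = 2.2 + 9 = 11.2.
E[θ|data] = k·x_m/(k−1) = 11.2·69.7/10.2 = 76.5333.

76.5333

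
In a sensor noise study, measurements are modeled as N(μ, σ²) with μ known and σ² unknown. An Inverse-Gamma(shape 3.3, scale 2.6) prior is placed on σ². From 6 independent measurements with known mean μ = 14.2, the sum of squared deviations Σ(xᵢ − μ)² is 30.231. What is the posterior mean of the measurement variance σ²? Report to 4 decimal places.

With known mean μ and an Inverse-Gamma(α, β) prior on σ², the Normal likelihood is conjugate: posterior is Inv-Gamma(α + n/2, β + Σ(xᵢ−μ)²/2).
Posterior: Inv-Gamma(3.3 + 6/2, 2.6 + 30.231/2) = Inv-Gamma(6.30, 17.7155).
E[σ²|data] = β/(α−1) = 17.7155/5.30 = 3.3425.

3.3425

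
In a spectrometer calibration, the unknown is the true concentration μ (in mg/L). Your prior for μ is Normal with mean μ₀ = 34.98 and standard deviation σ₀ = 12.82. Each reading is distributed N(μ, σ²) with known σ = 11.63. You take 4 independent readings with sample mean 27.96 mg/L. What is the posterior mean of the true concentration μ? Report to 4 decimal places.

29.1579

For Normal data with known variance σ², a Normal(μ₀, σ₀²) prior on μ is conjugate. Posterior precision = 1/σ₀² + n/σ²; posterior mean is the precision-weighted average of μ₀ and x̄.
n·x̄ = 4·27.96 = 111.84.
σ₀² = 12.82² = 164.3524, σ² = 11.63² = 135.2569; σ² + n·σ₀² = 135.2569 + 4·164.3524 = 792.6665.
Posterior mean = (μ₀/σ₀² + n·x̄/σ²)/(1/σ₀² + n/σ²) = (σ²·μ₀ + σ₀²·n·x̄)/(σ² + n·σ₀²) = (135.2569·34.98 + 164.3524·111.84)/792.6665 = 23112.458778/792.6665 = 29.1579.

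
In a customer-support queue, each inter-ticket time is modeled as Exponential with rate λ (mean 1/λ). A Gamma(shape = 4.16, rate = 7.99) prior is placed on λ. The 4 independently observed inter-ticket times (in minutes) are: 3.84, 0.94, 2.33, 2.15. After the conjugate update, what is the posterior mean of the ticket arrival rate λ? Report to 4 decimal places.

0.4730

With a Gamma(shape α, rate β) prior on the exponential rate λ, the posterior after n observations with total T = Σxᵢ is Gamma(α+n, β+T).
Sum of observations T = 9.26 minutes; n = 4.
Posterior: Gamma(4.16+4, 7.99+9.26) = Gamma(8.16, 17.25).
Posterior mean of λ = α/β = 8.16/17.25 = 0.4730.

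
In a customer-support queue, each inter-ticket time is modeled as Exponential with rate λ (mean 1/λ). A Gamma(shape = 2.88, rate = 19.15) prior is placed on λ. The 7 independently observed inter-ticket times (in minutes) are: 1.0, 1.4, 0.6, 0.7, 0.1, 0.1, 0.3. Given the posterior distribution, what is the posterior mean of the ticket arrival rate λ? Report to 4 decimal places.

0.4231

With a Gamma(shape α, rate β) prior on the exponential rate λ, the posterior after n observations with total T = Σxᵢ is Gamma(α+n, β+T).
Sum of observations T = 4.2 minutes; n = 7.
Posterior: Gamma(2.88+7, 19.15+4.2) = Gamma(9.88, 23.35).
Posterior mean of λ = α/β = 9.88/23.35 = 0.4231.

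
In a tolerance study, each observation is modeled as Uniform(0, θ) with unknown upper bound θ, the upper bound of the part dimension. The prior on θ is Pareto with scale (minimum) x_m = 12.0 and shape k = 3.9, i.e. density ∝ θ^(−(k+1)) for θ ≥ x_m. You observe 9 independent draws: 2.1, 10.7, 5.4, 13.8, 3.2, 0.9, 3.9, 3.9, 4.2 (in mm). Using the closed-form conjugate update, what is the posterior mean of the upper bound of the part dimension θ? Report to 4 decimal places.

A Pareto(scale x_m, shape k) prior on the upper bound θ of Uniform(0, θ) is conjugate: posterior is Pareto(max(x_m, max xᵢ), k + n).
Sample maximum = 13.8; prior scale x_m = 12.0 → posterior scale = max = 13.8.
Posterior shape = 3.9 + 9 = 12.9.
E[θ|data] = k·x_m/(k−1) = 12.9·13.8/11.9 = 14.9597.

14.9597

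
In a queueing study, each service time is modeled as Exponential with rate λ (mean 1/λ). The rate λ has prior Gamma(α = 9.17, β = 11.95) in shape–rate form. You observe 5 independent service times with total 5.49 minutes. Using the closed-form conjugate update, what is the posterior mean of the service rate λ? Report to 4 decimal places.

With a Gamma(shape α, rate β) prior on the exponential rate λ, the posterior after n observations with total T = Σxᵢ is Gamma(α+n, β+T).
Posterior: Gamma(9.17+5, 11.95+5.49) = Gamma(14.17, 17.44).
Posterior mean of λ = α/β = 14.17/17.44 = 0.8125.

0.8125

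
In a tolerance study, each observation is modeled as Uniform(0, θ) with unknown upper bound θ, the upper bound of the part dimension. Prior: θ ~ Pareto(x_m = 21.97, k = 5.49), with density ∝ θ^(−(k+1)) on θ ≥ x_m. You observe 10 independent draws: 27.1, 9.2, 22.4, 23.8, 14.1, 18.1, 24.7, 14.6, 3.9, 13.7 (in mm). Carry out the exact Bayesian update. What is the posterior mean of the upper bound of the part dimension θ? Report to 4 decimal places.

A Pareto(scale x_m, shape k) prior on the upper bound θ of Uniform(0, θ) is conjugate: posterior is Pareto(max(x_m, max xᵢ), k + n).
Sample maximum = 27.1; prior scale x_m = 21.97 → posterior scale = max = 27.10.
Posterior shape = 5.49 + 10 = 15.49.
E[θ|data] = k·x_m/(k−1) = 15.49·27.10/14.49 = 28.9703.

28.9703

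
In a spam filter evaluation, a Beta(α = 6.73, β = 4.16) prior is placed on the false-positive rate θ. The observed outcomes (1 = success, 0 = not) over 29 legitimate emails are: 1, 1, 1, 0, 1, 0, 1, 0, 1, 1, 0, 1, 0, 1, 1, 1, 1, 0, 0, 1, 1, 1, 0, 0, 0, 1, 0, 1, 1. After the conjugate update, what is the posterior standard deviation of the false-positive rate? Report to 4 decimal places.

The Beta prior is conjugate to a Binomial/Bernoulli likelihood; the update adds successes to α and failures to β.
Posterior: Beta(α+k, β+n−k) = Beta(6.73+18, 4.16+11) = Beta(24.73, 15.16).
Var = αβ/((α+β)²(α+β+1)) = 24.73·15.16/(39.89²·40.89) = 0.00576206; SD = √0.00576206 = 0.0759.

0.0759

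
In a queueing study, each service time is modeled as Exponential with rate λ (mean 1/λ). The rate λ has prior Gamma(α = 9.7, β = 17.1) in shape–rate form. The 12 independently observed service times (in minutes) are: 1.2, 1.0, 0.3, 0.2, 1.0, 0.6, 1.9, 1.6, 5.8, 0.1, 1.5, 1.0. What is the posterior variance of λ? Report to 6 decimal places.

0.019569

With a Gamma(shape α, rate β) prior on the exponential rate λ, the posterior after n observations with total T = Σxᵢ is Gamma(α+n, β+T).
Sum of observations T = 16.2 minutes; n = 12.
Posterior: Gamma(9.7+12, 17.1+16.2) = Gamma(21.7, 33.3).
Var = α/β² = 0.019569.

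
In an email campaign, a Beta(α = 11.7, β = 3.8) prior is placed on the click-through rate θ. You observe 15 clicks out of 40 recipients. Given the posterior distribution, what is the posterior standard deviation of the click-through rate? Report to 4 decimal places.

0.0665

The Beta prior is conjugate to a Binomial/Bernoulli likelihood; the update adds successes to α and failures to β.
Posterior: Beta(α+k, β+n−k) = Beta(11.7+15, 3.8+25) = Beta(26.7, 28.8).
Var = αβ/((α+β)²(α+β+1)) = 26.7·28.8/(55.5²·56.5) = 0.00441844; SD = √0.00441844 = 0.0665.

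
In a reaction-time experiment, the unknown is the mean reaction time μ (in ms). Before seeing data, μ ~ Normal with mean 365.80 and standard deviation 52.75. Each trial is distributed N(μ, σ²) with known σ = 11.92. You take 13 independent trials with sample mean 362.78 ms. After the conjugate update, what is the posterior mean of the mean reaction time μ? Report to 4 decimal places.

For Normal data with known variance σ², a Normal(μ₀, σ₀²) prior on μ is conjugate. Posterior precision = 1/σ₀² + n/σ²; posterior mean is the precision-weighted average of μ₀ and x̄.
n·x̄ = 13·362.78 = 4716.14.
σ₀² = 52.75² = 2782.5625, σ² = 11.92² = 142.0864; σ² + n·σ₀² = 142.0864 + 13·2782.5625 = 36315.3989.
Posterior mean = (μ₀/σ₀² + n·x̄/σ²)/(1/σ₀² + n/σ²) = (σ²·μ₀ + σ₀²·n·x̄)/(σ² + n·σ₀²) = (142.0864·365.80 + 2782.5625·4716.14)/36315.3989 = 13174929.51387/36315.3989 = 362.7918.

362.7918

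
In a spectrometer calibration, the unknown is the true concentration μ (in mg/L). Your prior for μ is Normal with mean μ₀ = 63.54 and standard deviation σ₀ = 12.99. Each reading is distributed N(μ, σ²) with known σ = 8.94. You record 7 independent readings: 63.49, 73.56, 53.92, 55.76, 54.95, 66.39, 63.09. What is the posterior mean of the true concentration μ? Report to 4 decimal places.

For Normal data with known variance σ², a Normal(μ₀, σ₀²) prior on μ is conjugate. Posterior precision = 1/σ₀² + n/σ²; posterior mean is the precision-weighted average of μ₀ and x̄.
Σxᵢ = 63.49 + 73.56 + 53.92 + 55.76 + 54.95 + 66.39 + 63.09 = 431.16, so n·x̄ = 431.16.
σ₀² = 12.99² = 168.7401, σ² = 8.94² = 79.9236; σ² + n·σ₀² = 79.9236 + 7·168.7401 = 1261.1043.
Posterior mean = (μ₀/σ₀² + n·x̄/σ²)/(1/σ₀² + n/σ²) = (σ²·μ₀ + σ₀²·n·x̄)/(σ² + n·σ₀²) = (79.9236·63.54 + 168.7401·431.16)/1261.1043 = 77832.32706/1261.1043 = 61.7176.

61.7176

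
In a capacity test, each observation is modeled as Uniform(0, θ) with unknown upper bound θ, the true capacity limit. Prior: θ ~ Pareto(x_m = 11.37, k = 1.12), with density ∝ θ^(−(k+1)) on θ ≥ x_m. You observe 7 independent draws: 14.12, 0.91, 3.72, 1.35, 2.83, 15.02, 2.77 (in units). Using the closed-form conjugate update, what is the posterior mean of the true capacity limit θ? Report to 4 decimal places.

A Pareto(scale x_m, shape k) prior on the upper bound θ of Uniform(0, θ) is conjugate: posterior is Pareto(max(x_m, max xᵢ), k + n).
Sample maximum = 15.02; prior scale x_m = 11.37 → posterior scale = max = 15.02.
Posterior shape = 1.12 + 7 = 8.12.
E[θ|data] = k·x_m/(k−1) = 8.12·15.02/7.12 = 17.1296.

17.1296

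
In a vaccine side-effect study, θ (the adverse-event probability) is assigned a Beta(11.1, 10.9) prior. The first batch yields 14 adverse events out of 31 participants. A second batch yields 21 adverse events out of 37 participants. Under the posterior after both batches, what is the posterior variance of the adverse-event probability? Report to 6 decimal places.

The Beta prior is conjugate to a Binomial/Bernoulli likelihood; the update adds successes to α and failures to β.
After batch 1: Beta(11.1+14, 10.9+17) = Beta(25.1, 27.9).
After batch 2: Beta(25.1+21, 27.9+16) = Beta(46.1, 43.9).
Var = αβ/((α+β)²(α+β+1)) = 46.1·43.9/(90.0²·91.0) = 0.002746.

0.002746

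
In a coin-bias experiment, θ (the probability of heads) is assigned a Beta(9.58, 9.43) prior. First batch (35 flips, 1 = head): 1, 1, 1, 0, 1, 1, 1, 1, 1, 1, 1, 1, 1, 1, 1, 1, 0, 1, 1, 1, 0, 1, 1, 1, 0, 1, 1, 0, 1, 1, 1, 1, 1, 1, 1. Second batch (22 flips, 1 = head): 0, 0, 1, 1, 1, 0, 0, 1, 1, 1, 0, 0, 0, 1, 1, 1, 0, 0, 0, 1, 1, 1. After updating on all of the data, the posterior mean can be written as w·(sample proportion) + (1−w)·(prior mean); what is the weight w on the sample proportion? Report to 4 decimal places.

The Beta prior is conjugate to a Binomial/Bernoulli likelihood; the update adds successes to α and failures to β.
Total number of flips: n = 35 + 22 = 57.
Posterior mean = (α₀+k)/(α₀+β₀+n) = [n/(α₀+β₀+n)]·(k/n) + [(α₀+β₀)/(α₀+β₀+n)]·α₀/(α₀+β₀), so only n and the prior enter the weight.
The weight on the data is w = n/(α₀+β₀+n) = 57/(9.58+9.43+57) = 57/76.01 = 0.7499.

0.7499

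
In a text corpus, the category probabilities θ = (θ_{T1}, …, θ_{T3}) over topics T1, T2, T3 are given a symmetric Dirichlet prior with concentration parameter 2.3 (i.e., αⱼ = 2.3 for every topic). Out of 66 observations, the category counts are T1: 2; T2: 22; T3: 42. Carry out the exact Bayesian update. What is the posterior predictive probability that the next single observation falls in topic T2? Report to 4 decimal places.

0.3333

The Dirichlet prior is conjugate to the Multinomial likelihood: each posterior αⱼ = prior αⱼ + observed count nⱼ.
Posterior concentration: (4.3, 24.3, 44.3), total = 72.9.
P(next = T2 | data) = α_{T2}/Σα = 0.3333.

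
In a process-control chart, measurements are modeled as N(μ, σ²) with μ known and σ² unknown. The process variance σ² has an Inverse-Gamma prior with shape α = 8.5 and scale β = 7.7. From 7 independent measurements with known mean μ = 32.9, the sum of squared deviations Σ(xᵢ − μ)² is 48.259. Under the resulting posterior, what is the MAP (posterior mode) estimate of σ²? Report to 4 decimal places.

With known mean μ and an Inverse-Gamma(α, β) prior on σ², the Normal likelihood is conjugate: posterior is Inv-Gamma(α + n/2, β + Σ(xᵢ−μ)²/2).
Posterior: Inv-Gamma(8.5 + 7/2, 7.7 + 48.259/2) = Inv-Gamma(12.00, 31.8295).
Mode = β/(α+1) = 31.8295/13.00 = 2.4484.

2.4484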